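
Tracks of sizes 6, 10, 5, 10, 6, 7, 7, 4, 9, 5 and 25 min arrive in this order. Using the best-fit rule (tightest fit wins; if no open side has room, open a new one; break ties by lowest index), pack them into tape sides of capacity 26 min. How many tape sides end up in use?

  6 → side 1 (new)  [load 6/26]
  10 → side 1  [load 16/26]
  5 → side 1  [load 21/26]
  10 → side 2 (new)  [load 10/26]
  6 → side 2  [load 16/26]
  7 → side 2  [load 23/26]
  7 → side 3 (new)  [load 7/26]
  4 → side 1  [load 25/26]
  9 → side 3  [load 16/26]
  5 → side 3  [load 21/26]
  25 → side 4 (new)  [load 25/26]
4 tape sides opened.

4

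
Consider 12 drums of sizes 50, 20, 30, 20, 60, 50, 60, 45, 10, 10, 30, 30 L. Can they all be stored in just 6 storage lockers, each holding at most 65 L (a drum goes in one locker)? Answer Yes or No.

No

Total = 415 L; ⌈415/65⌉ = 7.
At least 7 storage lockers are required, but only 6 are allowed.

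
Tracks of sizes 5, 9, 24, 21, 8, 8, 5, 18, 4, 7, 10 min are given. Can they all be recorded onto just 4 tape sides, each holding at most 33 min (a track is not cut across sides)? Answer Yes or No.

A valid assignment using 4 tape sides:
  side 1: 24 + 9 = 33
  side 2: 21 + 10 = 31
  side 3: 18 + 8 + 7 = 33
  side 4: 8 + 5 + 5 + 4 = 22
Every load is within 33 min, so 4 tape sides suffice.

Yes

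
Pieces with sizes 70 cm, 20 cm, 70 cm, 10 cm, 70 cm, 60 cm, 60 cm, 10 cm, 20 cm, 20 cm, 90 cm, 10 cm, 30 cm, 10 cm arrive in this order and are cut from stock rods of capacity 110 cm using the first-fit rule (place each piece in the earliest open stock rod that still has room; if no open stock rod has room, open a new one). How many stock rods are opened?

6

  70 → stock rod 1 (new)  [load 70/110]
  20 → stock rod 1  [load 90/110]
  70 → stock rod 2 (new)  [load 70/110]
  10 → stock rod 1  [load 100/110]
  70 → stock rod 3 (new)  [load 70/110]
  60 → stock rod 4 (new)  [load 60/110]
  60 → stock rod 5 (new)  [load 60/110]
  10 → stock rod 1  [load 110/110]
  20 → stock rod 2  [load 90/110]
  20 → stock rod 2  [load 110/110]
  90 → stock rod 6 (new)  [load 90/110]
  10 → stock rod 3  [load 80/110]
  30 → stock rod 3  [load 110/110]
  10 → stock rod 4  [load 70/110]
6 stock rods opened.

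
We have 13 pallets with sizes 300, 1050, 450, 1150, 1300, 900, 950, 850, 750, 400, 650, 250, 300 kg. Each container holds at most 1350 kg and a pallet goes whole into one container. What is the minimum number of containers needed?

8

Total = 1300 + 1150 + 1050 + 950 + 900 + 850 + 750 + 650 + 450 + 400 + 300 + 300 + 250 = 9300 kg.
Lower bound: ⌈9300/1350⌉ = 7 containers.
A packing using 8 containers:
  container 1: 1300 = 1300
  container 2: 1150 = 1150
  container 3: 1050 + 300 = 1350
  container 4: 950 + 400 = 1350
  container 5: 900 + 450 = 1350
  container 6: 850 + 300 = 1150
  container 7: 750 + 250 = 1000
  container 8: 650 = 650
No arrangement into 7 containers stays within capacity, so 8 is optimal.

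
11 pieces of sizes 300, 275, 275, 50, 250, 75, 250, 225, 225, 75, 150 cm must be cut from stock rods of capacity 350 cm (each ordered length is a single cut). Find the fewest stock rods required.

8

Total = 300 + 275 + 275 + 250 + 250 + 225 + 225 + 150 + 75 + 75 + 50 = 2150 cm.
Lower bound: ⌈2150/350⌉ = 7 stock rods.
A packing using 8 stock rods:
  stock rod 1: 300 + 50 = 350
  stock rod 2: 275 + 75 = 350
  stock rod 3: 275 + 75 = 350
  stock rod 4: 250 = 250
  stock rod 5: 250 = 250
  stock rod 6: 225 = 225
  stock rod 7: 225 = 225
  stock rod 8: 150 = 150
No arrangement into 7 stock rods stays within capacity, so 8 is optimal.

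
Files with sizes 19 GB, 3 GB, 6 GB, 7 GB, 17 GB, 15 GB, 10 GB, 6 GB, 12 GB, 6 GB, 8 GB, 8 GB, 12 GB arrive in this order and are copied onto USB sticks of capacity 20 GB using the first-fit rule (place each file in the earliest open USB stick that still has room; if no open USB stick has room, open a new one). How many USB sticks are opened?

  19 → USB stick 1 (new)  [load 19/20]
  3 → USB stick 2 (new)  [load 3/20]
  6 → USB stick 2  [load 9/20]
  7 → USB stick 2  [load 16/20]
  17 → USB stick 3 (new)  [load 17/20]
  15 → USB stick 4 (new)  [load 15/20]
  10 → USB stick 5 (new)  [load 10/20]
  6 → USB stick 5  [load 16/20]
  12 → USB stick 6 (new)  [load 12/20]
  6 → USB stick 6  [load 18/20]
  8 → USB stick 7 (new)  [load 8/20]
  8 → USB stick 7  [load 16/20]
  12 → USB stick 8 (new)  [load 12/20]
8 USB sticks opened.

8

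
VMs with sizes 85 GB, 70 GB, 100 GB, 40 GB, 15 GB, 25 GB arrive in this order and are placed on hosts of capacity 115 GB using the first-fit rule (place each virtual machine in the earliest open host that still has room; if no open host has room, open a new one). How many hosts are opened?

  85 → host 1 (new)  [load 85/115]
  70 → host 2 (new)  [load 70/115]
  100 → host 3 (new)  [load 100/115]
  40 → host 2  [load 110/115]
  15 → host 1  [load 100/115]
  25 → host 4 (new)  [load 25/115]
4 hosts opened.

4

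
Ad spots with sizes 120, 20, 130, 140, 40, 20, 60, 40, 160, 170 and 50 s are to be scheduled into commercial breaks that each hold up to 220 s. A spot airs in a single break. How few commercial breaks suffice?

Total = 170 + 160 + 140 + 130 + 120 + 60 + 50 + 40 + 40 + 20 + 20 = 950 s.
Lower bound: ⌈950/220⌉ = 5 commercial breaks.
A packing using 5 commercial breaks:
  break 1: 170 + 50 = 220
  break 2: 160 + 60 = 220
  break 3: 140 + 40 + 40 = 220
  break 4: 130 + 20 + 20 = 170
  break 5: 120 = 120
This matches the lower bound, so 5 is optimal.

5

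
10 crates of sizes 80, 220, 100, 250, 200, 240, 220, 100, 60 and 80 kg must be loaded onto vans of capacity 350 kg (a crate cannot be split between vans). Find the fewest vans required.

5

Total = 250 + 240 + 220 + 220 + 200 + 100 + 100 + 80 + 80 + 60 = 1550 kg.
Lower bound: ⌈1550/350⌉ = 5 vans.
A packing using 5 vans:
  van 1: 250 + 100 = 350
  van 2: 240 + 100 = 340
  van 3: 220 + 80 = 300
  van 4: 220 + 80 = 300
  van 5: 200 + 60 = 260
This matches the lower bound, so 5 is optimal.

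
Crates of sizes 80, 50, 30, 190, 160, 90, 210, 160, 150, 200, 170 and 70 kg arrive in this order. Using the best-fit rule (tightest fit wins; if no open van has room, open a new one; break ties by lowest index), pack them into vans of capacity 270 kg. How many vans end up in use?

8

  80 → van 1 (new)  [load 80/270]
  50 → van 1  [load 130/270]
  30 → van 1  [load 160/270]
  190 → van 2 (new)  [load 190/270]
  160 → van 3 (new)  [load 160/270]
  90 → van 1  [load 250/270]
  210 → van 4 (new)  [load 210/270]
  160 → van 5 (new)  [load 160/270]
  150 → van 6 (new)  [load 150/270]
  200 → van 7 (new)  [load 200/270]
  170 → van 8 (new)  [load 170/270]
  70 → van 7  [load 270/270]
8 vans opened.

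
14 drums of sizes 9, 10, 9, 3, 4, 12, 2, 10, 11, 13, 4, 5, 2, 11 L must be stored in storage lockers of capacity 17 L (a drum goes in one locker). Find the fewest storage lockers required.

Total = 13 + 12 + 11 + 11 + 10 + 10 + 9 + 9 + 5 + 4 + 4 + 3 + 2 + 2 = 105 L.
Lower bound: ⌈105/17⌉ = 7 storage lockers.
Also, 8 drums each exceed 17/2 L, and no two of those can share a locker, so at least 8 storage lockers are needed.
A packing using 8 storage lockers:
  locker 1: 13 + 4 = 17
  locker 2: 12 + 5 = 17
  locker 3: 11 + 4 + 2 = 17
  locker 4: 11 + 3 + 2 = 16
  locker 5: 10 = 10
  locker 6: 10 = 10
  locker 7: 9 = 9
  locker 8: 9 = 9
This matches the lower bound, so 8 is optimal.

8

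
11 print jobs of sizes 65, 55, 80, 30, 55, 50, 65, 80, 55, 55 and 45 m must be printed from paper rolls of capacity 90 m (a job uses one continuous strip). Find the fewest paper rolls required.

Total = 80 + 80 + 65 + 65 + 55 + 55 + 55 + 55 + 50 + 45 + 30 = 635 m.
Lower bound: ⌈635/90⌉ = 8 paper rolls.
Also, 9 print jobs each exceed 45 m, and no two of those can share a roll, so at least 9 paper rolls are needed.
A packing using 10 paper rolls:
  roll 1: 80 = 80
  roll 2: 80 = 80
  roll 3: 65 = 65
  roll 4: 65 = 65
  roll 5: 55 + 30 = 85
  roll 6: 55 = 55
  roll 7: 55 = 55
  roll 8: 55 = 55
  roll 9: 50 = 50
  roll 10: 45 = 45
No arrangement into 9 paper rolls stays within capacity, so 10 is optimal.

10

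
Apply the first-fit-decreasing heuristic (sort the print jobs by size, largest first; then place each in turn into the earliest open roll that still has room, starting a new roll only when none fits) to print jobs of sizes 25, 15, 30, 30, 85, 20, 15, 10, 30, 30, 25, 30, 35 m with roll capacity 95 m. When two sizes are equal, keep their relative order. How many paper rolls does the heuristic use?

5

Sorted descending: 85, 35, 30, 30, 30, 30, 30, 25, 25, 20, 15, 15, 10.
  85 → roll 1 (new)  [load 85/95]
  35 → roll 2 (new)  [load 35/95]
  30 → roll 2  [load 65/95]
  30 → roll 2  [load 95/95]
  30 → roll 3 (new)  [load 30/95]
  30 → roll 3  [load 60/95]
  30 → roll 3  [load 90/95]
  25 → roll 4 (new)  [load 25/95]
  25 → roll 4  [load 50/95]
  20 → roll 4  [load 70/95]
  15 → roll 4  [load 85/95]
  15 → roll 5 (new)  [load 15/95]
  10 → roll 1  [load 95/95]
5 paper rolls opened.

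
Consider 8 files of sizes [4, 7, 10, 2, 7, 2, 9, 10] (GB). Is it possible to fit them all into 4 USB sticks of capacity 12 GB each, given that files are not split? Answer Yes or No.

No

Total = 51 GB; ⌈51/12⌉ = 5.
At least 5 USB sticks are required, but only 4 are allowed.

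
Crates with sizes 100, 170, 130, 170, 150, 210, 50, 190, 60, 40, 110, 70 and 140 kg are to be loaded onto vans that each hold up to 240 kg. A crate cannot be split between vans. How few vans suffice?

Total = 210 + 190 + 170 + 170 + 150 + 140 + 130 + 110 + 100 + 70 + 60 + 50 + 40 = 1590 kg.
Lower bound: ⌈1590/240⌉ = 7 vans.
A packing using 7 vans:
  van 1: 210 = 210
  van 2: 190 + 50 = 240
  van 3: 170 + 70 = 240
  van 4: 170 + 60 = 230
  van 5: 150 + 40 = 190
  van 6: 140 + 100 = 240
  van 7: 130 + 110 = 240
This matches the lower bound, so 7 is optimal.

7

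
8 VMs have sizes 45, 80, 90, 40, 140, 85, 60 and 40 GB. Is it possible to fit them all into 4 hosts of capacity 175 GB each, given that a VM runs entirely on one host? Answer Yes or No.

Yes

A valid assignment using 4 hosts:
  host 1: 140 = 140
  host 2: 90 + 85 = 175
  host 3: 80 + 60 = 140
  host 4: 45 + 40 + 40 = 125
Every load is within 175 GB, so 4 hosts suffice.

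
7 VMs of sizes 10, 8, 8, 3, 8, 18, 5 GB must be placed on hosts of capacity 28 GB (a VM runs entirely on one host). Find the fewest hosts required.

3

Total = 18 + 10 + 8 + 8 + 8 + 5 + 3 = 60 GB.
Lower bound: ⌈60/28⌉ = 3 hosts.
A packing using 3 hosts:
  host 1: 18 + 10 = 28
  host 2: 8 + 8 + 8 + 3 = 27
  host 3: 5 = 5
This matches the lower bound, so 3 is optimal.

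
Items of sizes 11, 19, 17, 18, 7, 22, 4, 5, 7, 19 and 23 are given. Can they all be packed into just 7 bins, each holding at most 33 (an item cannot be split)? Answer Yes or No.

A valid assignment using 6 bins:
  bin 1: 23 + 7 = 30
  bin 2: 22 + 11 = 33
  bin 3: 19 + 7 + 5 = 31
  bin 4: 19 + 4 = 23
  bin 5: 18 = 18
  bin 6: 17 = 17
That uses only 6 ≤ 7, so 7 bins are enough.

Yes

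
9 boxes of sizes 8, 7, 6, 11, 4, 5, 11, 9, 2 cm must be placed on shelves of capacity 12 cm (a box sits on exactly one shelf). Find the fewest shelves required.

6

Total = 11 + 11 + 9 + 8 + 7 + 6 + 5 + 4 + 2 = 63 cm.
Lower bound: ⌈63/12⌉ = 6 shelves.
A packing using 6 shelves:
  shelf 1: 11 = 11
  shelf 2: 11 = 11
  shelf 3: 9 + 2 = 11
  shelf 4: 8 + 4 = 12
  shelf 5: 7 + 5 = 12
  shelf 6: 6 = 6
This matches the lower bound, so 6 is optimal.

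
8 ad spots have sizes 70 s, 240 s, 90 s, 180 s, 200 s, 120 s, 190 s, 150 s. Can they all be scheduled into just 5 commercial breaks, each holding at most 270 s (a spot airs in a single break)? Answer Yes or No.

Yes

A valid assignment using 5 commercial breaks:
  break 1: 240 = 240
  break 2: 200 + 70 = 270
  break 3: 190 = 190
  break 4: 180 + 90 = 270
  break 5: 150 + 120 = 270
Every load is within 270 s, so 5 commercial breaks suffice.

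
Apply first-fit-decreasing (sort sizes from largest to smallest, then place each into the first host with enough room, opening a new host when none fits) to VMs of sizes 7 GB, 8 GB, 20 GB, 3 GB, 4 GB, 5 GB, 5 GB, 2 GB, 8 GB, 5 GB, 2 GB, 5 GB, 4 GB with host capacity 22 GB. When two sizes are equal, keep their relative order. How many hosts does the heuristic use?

4

Sorted descending: 20, 8, 8, 7, 5, 5, 5, 5, 4, 4, 3, 2, 2.
  20 → host 1 (new)  [load 20/22]
  8 → host 2 (new)  [load 8/22]
  8 → host 2  [load 16/22]
  7 → host 3 (new)  [load 7/22]
  5 → host 2  [load 21/22]
  5 → host 3  [load 12/22]
  5 → host 3  [load 17/22]
  5 → host 3  [load 22/22]
  4 → host 4 (new)  [load 4/22]
  4 → host 4  [load 8/22]
  3 → host 4  [load 11/22]
  2 → host 1  [load 22/22]
  2 → host 4  [load 13/22]
4 hosts opened.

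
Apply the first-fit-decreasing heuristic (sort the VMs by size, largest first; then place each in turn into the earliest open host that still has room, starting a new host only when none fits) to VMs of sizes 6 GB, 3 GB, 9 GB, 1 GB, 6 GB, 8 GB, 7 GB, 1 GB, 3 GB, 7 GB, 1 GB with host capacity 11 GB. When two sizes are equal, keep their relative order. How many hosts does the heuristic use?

Sorted descending: 9, 8, 7, 7, 6, 6, 3, 3, 1, 1, 1.
  9 → host 1 (new)  [load 9/11]
  8 → host 2 (new)  [load 8/11]
  7 → host 3 (new)  [load 7/11]
  7 → host 4 (new)  [load 7/11]
  6 → host 5 (new)  [load 6/11]
  6 → host 6 (new)  [load 6/11]
  3 → host 2  [load 11/11]
  3 → host 3  [load 10/11]
  1 → host 1  [load 10/11]
  1 → host 1  [load 11/11]
  1 → host 3  [load 11/11]
6 hosts opened.

6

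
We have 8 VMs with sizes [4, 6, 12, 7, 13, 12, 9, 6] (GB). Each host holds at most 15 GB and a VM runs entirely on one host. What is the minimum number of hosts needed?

Total = 13 + 12 + 12 + 9 + 7 + 6 + 6 + 4 = 69 GB.
Lower bound: ⌈69/15⌉ = 5 hosts.
A packing using 6 hosts:
  host 1: 13 = 13
  host 2: 12 = 12
  host 3: 12 = 12
  host 4: 9 + 6 = 15
  host 5: 7 + 6 = 13
  host 6: 4 = 4
No arrangement into 5 hosts stays within capacity, so 6 is optimal.

6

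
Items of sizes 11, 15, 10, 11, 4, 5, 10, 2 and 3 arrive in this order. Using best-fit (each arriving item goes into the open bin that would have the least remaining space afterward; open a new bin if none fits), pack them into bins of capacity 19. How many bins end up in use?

  11 → bin 1 (new)  [load 11/19]
  15 → bin 2 (new)  [load 15/19]
  10 → bin 3 (new)  [load 10/19]
  11 → bin 4 (new)  [load 11/19]
  4 → bin 2  [load 19/19]
  5 → bin 1  [load 16/19]
  10 → bin 5 (new)  [load 10/19]
  2 → bin 1  [load 18/19]
  3 → bin 4  [load 14/19]
5 bins opened.

5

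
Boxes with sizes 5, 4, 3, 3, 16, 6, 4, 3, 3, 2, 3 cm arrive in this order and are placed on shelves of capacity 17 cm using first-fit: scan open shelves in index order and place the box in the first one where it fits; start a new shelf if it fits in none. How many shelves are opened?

4

  5 → shelf 1 (new)  [load 5/17]
  4 → shelf 1  [load 9/17]
  3 → shelf 1  [load 12/17]
  3 → shelf 1  [load 15/17]
  16 → shelf 2 (new)  [load 16/17]
  6 → shelf 3 (new)  [load 6/17]
  4 → shelf 3  [load 10/17]
  3 → shelf 3  [load 13/17]
  3 → shelf 3  [load 16/17]
  2 → shelf 1  [load 17/17]
  3 → shelf 4 (new)  [load 3/17]
4 shelves opened.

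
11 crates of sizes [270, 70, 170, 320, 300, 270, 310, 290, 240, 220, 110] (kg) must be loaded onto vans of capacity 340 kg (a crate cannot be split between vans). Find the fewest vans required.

9

Total = 320 + 310 + 300 + 290 + 270 + 270 + 240 + 220 + 170 + 110 + 70 = 2570 kg.
Lower bound: ⌈2570/340⌉ = 8 vans.
A packing using 9 vans:
  van 1: 320 = 320
  van 2: 310 = 310
  van 3: 300 = 300
  van 4: 290 = 290
  van 5: 270 + 70 = 340
  van 6: 270 = 270
  van 7: 240 = 240
  van 8: 220 + 110 = 330
  van 9: 170 = 170
No arrangement into 8 vans stays within capacity, so 9 is optimal.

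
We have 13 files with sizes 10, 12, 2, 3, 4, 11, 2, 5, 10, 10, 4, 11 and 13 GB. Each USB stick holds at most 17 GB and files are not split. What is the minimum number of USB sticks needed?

Total = 13 + 12 + 11 + 11 + 10 + 10 + 10 + 5 + 4 + 4 + 3 + 2 + 2 = 97 GB.
Lower bound: ⌈97/17⌉ = 6 USB sticks.
Also, 7 files each exceed 17/2 GB, and no two of those can share a USB stick, so at least 7 USB sticks are needed.
A packing using 7 USB sticks:
  USB stick 1: 13 + 4 = 17
  USB stick 2: 12 + 5 = 17
  USB stick 3: 11 + 4 + 2 = 17
  USB stick 4: 11 + 3 + 2 = 16
  USB stick 5: 10 = 10
  USB stick 6: 10 = 10
  USB stick 7: 10 = 10
This matches the lower bound, so 7 is optimal.

7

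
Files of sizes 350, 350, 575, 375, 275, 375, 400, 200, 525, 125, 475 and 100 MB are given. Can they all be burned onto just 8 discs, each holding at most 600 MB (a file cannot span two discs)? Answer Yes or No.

No

Total = 4125 MB; ⌈4125/600⌉ = 7.
8 files each exceed half the capacity and cannot share a disc, forcing at least 8 discs.
The bound of 8 does not rule out 8, but exhaustive search shows no assignment into 8 discs of capacity 600 MB exists — the minimum is 9.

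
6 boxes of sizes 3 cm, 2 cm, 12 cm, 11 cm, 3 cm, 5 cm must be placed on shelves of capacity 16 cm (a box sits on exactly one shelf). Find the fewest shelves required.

Total = 12 + 11 + 5 + 3 + 3 + 2 = 36 cm.
Lower bound: ⌈36/16⌉ = 3 shelves.
A packing using 3 shelves:
  shelf 1: 12 + 3 = 15
  shelf 2: 11 + 5 = 16
  shelf 3: 3 + 2 = 5
This matches the lower bound, so 3 is optimal.

3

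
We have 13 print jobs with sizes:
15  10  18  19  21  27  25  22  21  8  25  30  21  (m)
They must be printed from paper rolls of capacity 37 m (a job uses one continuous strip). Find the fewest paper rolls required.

9

Total = 30 + 27 + 25 + 25 + 22 + 21 + 21 + 21 + 19 + 18 + 15 + 10 + 8 = 262 m.
Lower bound: ⌈262/37⌉ = 8 paper rolls.
Also, 9 print jobs each exceed 37/2 m, and no two of those can share a roll, so at least 9 paper rolls are needed.
A packing using 9 paper rolls:
  roll 1: 30 = 30
  roll 2: 27 + 10 = 37
  roll 3: 25 + 8 = 33
  roll 4: 25 = 25
  roll 5: 22 + 15 = 37
  roll 6: 21 = 21
  roll 7: 21 = 21
  roll 8: 21 = 21
  roll 9: 19 + 18 = 37
This matches the lower bound, so 9 is optimal.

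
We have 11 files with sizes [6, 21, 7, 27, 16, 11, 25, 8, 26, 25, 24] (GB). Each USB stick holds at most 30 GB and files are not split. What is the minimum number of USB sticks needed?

Total = 27 + 26 + 25 + 25 + 24 + 21 + 16 + 11 + 8 + 7 + 6 = 196 GB.
Lower bound: ⌈196/30⌉ = 7 USB sticks.
A packing using 8 USB sticks:
  USB stick 1: 27 = 27
  USB stick 2: 26 = 26
  USB stick 3: 25 = 25
  USB stick 4: 25 = 25
  USB stick 5: 24 + 6 = 30
  USB stick 6: 21 + 8 = 29
  USB stick 7: 16 + 11 = 27
  USB stick 8: 7 = 7
No arrangement into 7 USB sticks stays within capacity, so 8 is optimal.

8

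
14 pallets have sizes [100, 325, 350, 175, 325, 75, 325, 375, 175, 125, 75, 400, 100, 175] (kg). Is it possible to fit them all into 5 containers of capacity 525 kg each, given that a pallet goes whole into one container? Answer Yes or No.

No

Total = 3100 kg; ⌈3100/525⌉ = 6.
At least 6 containers are required, but only 5 are allowed.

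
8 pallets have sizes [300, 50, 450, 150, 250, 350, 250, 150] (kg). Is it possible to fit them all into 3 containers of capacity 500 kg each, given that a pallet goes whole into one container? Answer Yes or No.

No

Total = 1950 kg; ⌈1950/500⌉ = 4.
At least 4 containers are required, but only 3 are allowed.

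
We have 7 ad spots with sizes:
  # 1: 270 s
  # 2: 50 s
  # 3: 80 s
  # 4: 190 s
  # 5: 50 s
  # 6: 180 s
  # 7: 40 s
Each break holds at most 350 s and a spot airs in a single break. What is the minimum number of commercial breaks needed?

3

Total = 270 + 190 + 180 + 80 + 50 + 50 + 40 = 860 s.
Lower bound: ⌈860/350⌉ = 3 commercial breaks.
A packing using 3 commercial breaks:
  break 1: 270 + 80 = 350
  break 2: 190 + 50 + 50 + 40 = 330
  break 3: 180 = 180
This matches the lower bound, so 3 is optimal.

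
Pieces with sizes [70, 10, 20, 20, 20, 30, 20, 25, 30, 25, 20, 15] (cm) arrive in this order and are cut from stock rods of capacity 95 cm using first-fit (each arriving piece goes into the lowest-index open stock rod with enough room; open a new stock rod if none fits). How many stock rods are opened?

4

  70 → stock rod 1 (new)  [load 70/95]
  10 → stock rod 1  [load 80/95]
  20 → stock rod 2 (new)  [load 20/95]
  20 → stock rod 2  [load 40/95]
  20 → stock rod 2  [load 60/95]
  30 → stock rod 2  [load 90/95]
  20 → stock rod 3 (new)  [load 20/95]
  25 → stock rod 3  [load 45/95]
  30 → stock rod 3  [load 75/95]
  25 → stock rod 4 (new)  [load 25/95]
  20 → stock rod 3  [load 95/95]
  15 → stock rod 1  [load 95/95]
4 stock rods opened.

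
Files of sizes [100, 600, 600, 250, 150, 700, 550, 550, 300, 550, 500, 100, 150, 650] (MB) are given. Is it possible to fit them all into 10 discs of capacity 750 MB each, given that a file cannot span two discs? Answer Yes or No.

A valid assignment using 9 discs:
  disc 1: 700 = 700
  disc 2: 650 + 100 = 750
  disc 3: 600 + 150 = 750
  disc 4: 600 + 150 = 750
  disc 5: 550 + 100 = 650
  disc 6: 550 = 550
  disc 7: 550 = 550
  disc 8: 500 + 250 = 750
  disc 9: 300 = 300
That uses only 9 ≤ 10, so 10 discs are enough.

Yes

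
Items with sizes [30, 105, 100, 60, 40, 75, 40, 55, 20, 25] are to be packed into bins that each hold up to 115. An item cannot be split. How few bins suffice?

Total = 105 + 100 + 75 + 60 + 55 + 40 + 40 + 30 + 25 + 20 = 550.
Lower bound: ⌈550/115⌉ = 5 bins.
A packing using 5 bins:
  bin 1: 105 = 105
  bin 2: 100 = 100
  bin 3: 75 + 40 = 115
  bin 4: 60 + 55 = 115
  bin 5: 40 + 30 + 25 + 20 = 115
This matches the lower bound, so 5 is optimal.

5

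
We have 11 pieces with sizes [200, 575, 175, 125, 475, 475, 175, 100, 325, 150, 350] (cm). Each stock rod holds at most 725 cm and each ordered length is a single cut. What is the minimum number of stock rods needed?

Total = 575 + 475 + 475 + 350 + 325 + 200 + 175 + 175 + 150 + 125 + 100 = 3125 cm.
Lower bound: ⌈3125/725⌉ = 5 stock rods.
A packing using 5 stock rods:
  stock rod 1: 575 + 150 = 725
  stock rod 2: 475 + 200 = 675
  stock rod 3: 475 + 175 = 650
  stock rod 4: 350 + 325 = 675
  stock rod 5: 175 + 125 + 100 = 400
This matches the lower bound, so 5 is optimal.

5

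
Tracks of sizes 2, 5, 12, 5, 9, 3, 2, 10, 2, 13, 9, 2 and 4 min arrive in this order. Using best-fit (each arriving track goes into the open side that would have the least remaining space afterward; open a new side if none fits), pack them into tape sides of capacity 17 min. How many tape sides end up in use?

  2 → side 1 (new)  [load 2/17]
  5 → side 1  [load 7/17]
  12 → side 2 (new)  [load 12/17]
  5 → side 2  [load 17/17]
  9 → side 1  [load 16/17]
  3 → side 3 (new)  [load 3/17]
  2 → side 3  [load 5/17]
  10 → side 3  [load 15/17]
  2 → side 3  [load 17/17]
  13 → side 4 (new)  [load 13/17]
  9 → side 5 (new)  [load 9/17]
  2 → side 4  [load 15/17]
  4 → side 5  [load 13/17]
5 tape sides opened.

5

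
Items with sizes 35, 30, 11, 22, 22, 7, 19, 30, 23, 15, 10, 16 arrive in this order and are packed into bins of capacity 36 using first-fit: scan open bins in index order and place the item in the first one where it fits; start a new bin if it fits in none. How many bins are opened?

  35 → bin 1 (new)  [load 35/36]
  30 → bin 2 (new)  [load 30/36]
  11 → bin 3 (new)  [load 11/36]
  22 → bin 3  [load 33/36]
  22 → bin 4 (new)  [load 22/36]
  7 → bin 4  [load 29/36]
  19 → bin 5 (new)  [load 19/36]
  30 → bin 6 (new)  [load 30/36]
  23 → bin 7 (new)  [load 23/36]
  15 → bin 5  [load 34/36]
  10 → bin 7  [load 33/36]
  16 → bin 8 (new)  [load 16/36]
8 bins opened.

8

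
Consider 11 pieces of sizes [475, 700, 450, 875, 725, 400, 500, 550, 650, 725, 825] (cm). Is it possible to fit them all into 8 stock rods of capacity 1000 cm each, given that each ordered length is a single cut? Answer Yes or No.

No

Total = 6875 cm; ⌈6875/1000⌉ = 7.
The bound of 7 does not rule out 8, but exhaustive search shows no assignment into 8 stock rods of capacity 1000 cm exists — the minimum is 9.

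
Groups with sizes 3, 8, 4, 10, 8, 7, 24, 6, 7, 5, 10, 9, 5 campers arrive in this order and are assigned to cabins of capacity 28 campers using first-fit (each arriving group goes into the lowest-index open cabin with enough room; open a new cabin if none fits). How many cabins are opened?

5

  3 → cabin 1 (new)  [load 3/28]
  8 → cabin 1  [load 11/28]
  4 → cabin 1  [load 15/28]
  10 → cabin 1  [load 25/28]
  8 → cabin 2 (new)  [load 8/28]
  7 → cabin 2  [load 15/28]
  24 → cabin 3 (new)  [load 24/28]
  6 → cabin 2  [load 21/28]
  7 → cabin 2  [load 28/28]
  5 → cabin 4 (new)  [load 5/28]
  10 → cabin 4  [load 15/28]
  9 → cabin 4  [load 24/28]
  5 → cabin 5 (new)  [load 5/28]
5 cabins opened.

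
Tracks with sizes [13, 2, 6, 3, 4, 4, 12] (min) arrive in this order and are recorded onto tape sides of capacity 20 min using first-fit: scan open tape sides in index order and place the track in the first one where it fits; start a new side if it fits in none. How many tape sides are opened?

3

  13 → side 1 (new)  [load 13/20]
  2 → side 1  [load 15/20]
  6 → side 2 (new)  [load 6/20]
  3 → side 1  [load 18/20]
  4 → side 2  [load 10/20]
  4 → side 2  [load 14/20]
  12 → side 3 (new)  [load 12/20]
3 tape sides opened.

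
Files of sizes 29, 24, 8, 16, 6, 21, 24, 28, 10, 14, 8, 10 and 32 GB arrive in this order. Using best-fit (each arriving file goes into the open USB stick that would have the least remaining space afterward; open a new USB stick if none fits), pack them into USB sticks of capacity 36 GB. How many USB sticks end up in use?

7

  29 → USB stick 1 (new)  [load 29/36]
  24 → USB stick 2 (new)  [load 24/36]
  8 → USB stick 2  [load 32/36]
  16 → USB stick 3 (new)  [load 16/36]
  6 → USB stick 1  [load 35/36]
  21 → USB stick 4 (new)  [load 21/36]
  24 → USB stick 5 (new)  [load 24/36]
  28 → USB stick 6 (new)  [load 28/36]
  10 → USB stick 5  [load 34/36]
  14 → USB stick 4  [load 35/36]
  8 → USB stick 6  [load 36/36]
  10 → USB stick 3  [load 26/36]
  32 → USB stick 7 (new)  [load 32/36]
7 USB sticks opened.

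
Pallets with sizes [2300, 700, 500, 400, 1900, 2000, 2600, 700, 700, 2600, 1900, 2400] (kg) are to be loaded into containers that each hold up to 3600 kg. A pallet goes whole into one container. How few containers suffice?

Total = 2600 + 2600 + 2400 + 2300 + 2000 + 1900 + 1900 + 700 + 700 + 700 + 500 + 400 = 18700 kg.
Lower bound: ⌈18700/3600⌉ = 6 containers.
Also, 7 pallets each exceed 1800 kg, and no two of those can share a container, so at least 7 containers are needed.
A packing using 7 containers:
  container 1: 2600 + 700 = 3300
  container 2: 2600 + 700 = 3300
  container 3: 2400 + 700 + 500 = 3600
  container 4: 2300 + 400 = 2700
  container 5: 2000 = 2000
  container 6: 1900 = 1900
  container 7: 1900 = 1900
This matches the lower bound, so 7 is optimal.

7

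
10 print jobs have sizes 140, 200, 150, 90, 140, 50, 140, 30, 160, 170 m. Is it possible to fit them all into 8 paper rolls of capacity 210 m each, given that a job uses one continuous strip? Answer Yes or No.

A valid assignment using 8 paper rolls:
  roll 1: 200 = 200
  roll 2: 170 + 30 = 200
  roll 3: 160 + 50 = 210
  roll 4: 150 = 150
  roll 5: 140 = 140
  roll 6: 140 = 140
  roll 7: 140 = 140
  roll 8: 90 = 90
Every load is within 210 m, so 8 paper rolls suffice.

Yes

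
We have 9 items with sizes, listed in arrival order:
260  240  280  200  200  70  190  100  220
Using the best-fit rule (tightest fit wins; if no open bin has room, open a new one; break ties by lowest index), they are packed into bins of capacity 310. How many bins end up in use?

  260 → bin 1 (new)  [load 260/310]
  240 → bin 2 (new)  [load 240/310]
  280 → bin 3 (new)  [load 280/310]
  200 → bin 4 (new)  [load 200/310]
  200 → bin 5 (new)  [load 200/310]
  70 → bin 2  [load 310/310]
  190 → bin 6 (new)  [load 190/310]
  100 → bin 4  [load 300/310]
  220 → bin 7 (new)  [load 220/310]
7 bins opened.

7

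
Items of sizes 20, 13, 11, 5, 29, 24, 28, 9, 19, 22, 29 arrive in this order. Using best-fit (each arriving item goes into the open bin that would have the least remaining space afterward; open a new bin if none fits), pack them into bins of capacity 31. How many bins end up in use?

8

  20 → bin 1 (new)  [load 20/31]
  13 → bin 2 (new)  [load 13/31]
  11 → bin 1  [load 31/31]
  5 → bin 2  [load 18/31]
  29 → bin 3 (new)  [load 29/31]
  24 → bin 4 (new)  [load 24/31]
  28 → bin 5 (new)  [load 28/31]
  9 → bin 2  [load 27/31]
  19 → bin 6 (new)  [load 19/31]
  22 → bin 7 (new)  [load 22/31]
  29 → bin 8 (new)  [load 29/31]
8 bins opened.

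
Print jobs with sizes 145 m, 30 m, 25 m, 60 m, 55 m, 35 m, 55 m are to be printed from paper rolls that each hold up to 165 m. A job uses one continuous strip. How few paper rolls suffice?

3

Total = 145 + 60 + 55 + 55 + 35 + 30 + 25 = 405 m.
Lower bound: ⌈405/165⌉ = 3 paper rolls.
A packing using 3 paper rolls:
  roll 1: 145 = 145
  roll 2: 60 + 55 + 35 = 150
  roll 3: 55 + 30 + 25 = 110
This matches the lower bound, so 3 is optimal.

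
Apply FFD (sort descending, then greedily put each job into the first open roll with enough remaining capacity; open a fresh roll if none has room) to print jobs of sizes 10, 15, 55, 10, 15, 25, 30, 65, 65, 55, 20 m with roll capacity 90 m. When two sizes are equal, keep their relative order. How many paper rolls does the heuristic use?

Sorted descending: 65, 65, 55, 55, 30, 25, 20, 15, 15, 10, 10.
  65 → roll 1 (new)  [load 65/90]
  65 → roll 2 (new)  [load 65/90]
  55 → roll 3 (new)  [load 55/90]
  55 → roll 4 (new)  [load 55/90]
  30 → roll 3  [load 85/90]
  25 → roll 1  [load 90/90]
  20 → roll 2  [load 85/90]
  15 → roll 4  [load 70/90]
  15 → roll 4  [load 85/90]
  10 → roll 5 (new)  [load 10/90]
  10 → roll 5  [load 20/90]
5 paper rolls opened.

5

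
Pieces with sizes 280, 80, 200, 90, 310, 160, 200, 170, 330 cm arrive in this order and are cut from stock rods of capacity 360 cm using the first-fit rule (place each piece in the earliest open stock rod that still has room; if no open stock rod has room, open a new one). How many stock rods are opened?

  280 → stock rod 1 (new)  [load 280/360]
  80 → stock rod 1  [load 360/360]
  200 → stock rod 2 (new)  [load 200/360]
  90 → stock rod 2  [load 290/360]
  310 → stock rod 3 (new)  [load 310/360]
  160 → stock rod 4 (new)  [load 160/360]
  200 → stock rod 4  [load 360/360]
  170 → stock rod 5 (new)  [load 170/360]
  330 → stock rod 6 (new)  [load 330/360]
6 stock rods opened.

6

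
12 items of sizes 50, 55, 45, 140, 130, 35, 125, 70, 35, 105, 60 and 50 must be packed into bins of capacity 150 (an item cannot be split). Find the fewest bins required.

7

Total = 140 + 130 + 125 + 105 + 70 + 60 + 55 + 50 + 50 + 45 + 35 + 35 = 900.
Lower bound: ⌈900/150⌉ = 6 bins.
A packing using 7 bins:
  bin 1: 140 = 140
  bin 2: 130 = 130
  bin 3: 125 = 125
  bin 4: 105 + 45 = 150
  bin 5: 70 + 60 = 130
  bin 6: 55 + 50 + 35 = 140
  bin 7: 50 + 35 = 85
No arrangement into 6 bins stays within capacity, so 7 is optimal.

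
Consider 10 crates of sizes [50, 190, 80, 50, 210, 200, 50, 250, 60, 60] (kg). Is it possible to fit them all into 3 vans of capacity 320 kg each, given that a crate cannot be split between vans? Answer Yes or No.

Total = 1200 kg; ⌈1200/320⌉ = 4.
At least 4 vans are required, but only 3 are allowed.

No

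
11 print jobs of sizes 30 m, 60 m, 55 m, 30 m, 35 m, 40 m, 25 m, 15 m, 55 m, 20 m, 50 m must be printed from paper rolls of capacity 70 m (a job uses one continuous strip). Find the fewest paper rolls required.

Total = 60 + 55 + 55 + 50 + 40 + 35 + 30 + 30 + 25 + 20 + 15 = 415 m.
Lower bound: ⌈415/70⌉ = 6 paper rolls.
A packing using 7 paper rolls:
  roll 1: 60 = 60
  roll 2: 55 + 15 = 70
  roll 3: 55 = 55
  roll 4: 50 + 20 = 70
  roll 5: 40 + 30 = 70
  roll 6: 35 + 30 = 65
  roll 7: 25 = 25
No arrangement into 6 paper rolls stays within capacity, so 7 is optimal.

7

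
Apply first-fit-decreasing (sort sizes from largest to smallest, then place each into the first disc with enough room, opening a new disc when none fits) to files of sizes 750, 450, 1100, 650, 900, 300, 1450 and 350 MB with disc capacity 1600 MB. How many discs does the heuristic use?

4

Sorted descending: 1450, 1100, 900, 750, 650, 450, 350, 300.
  1450 → disc 1 (new)  [load 1450/1600]
  1100 → disc 2 (new)  [load 1100/1600]
  900 → disc 3 (new)  [load 900/1600]
  750 → disc 4 (new)  [load 750/1600]
  650 → disc 3  [load 1550/1600]
  450 → disc 2  [load 1550/1600]
  350 → disc 4  [load 1100/1600]
  300 → disc 4  [load 1400/1600]
4 discs opened.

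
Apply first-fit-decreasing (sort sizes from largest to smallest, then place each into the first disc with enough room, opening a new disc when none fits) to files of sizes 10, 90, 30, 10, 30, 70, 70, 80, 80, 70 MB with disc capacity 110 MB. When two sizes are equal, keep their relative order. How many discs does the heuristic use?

6

Sorted descending: 90, 80, 80, 70, 70, 70, 30, 30, 10, 10.
  90 → disc 1 (new)  [load 90/110]
  80 → disc 2 (new)  [load 80/110]
  80 → disc 3 (new)  [load 80/110]
  70 → disc 4 (new)  [load 70/110]
  70 → disc 5 (new)  [load 70/110]
  70 → disc 6 (new)  [load 70/110]
  30 → disc 2  [load 110/110]
  30 → disc 3  [load 110/110]
  10 → disc 1  [load 100/110]
  10 → disc 1  [load 110/110]
6 discs opened.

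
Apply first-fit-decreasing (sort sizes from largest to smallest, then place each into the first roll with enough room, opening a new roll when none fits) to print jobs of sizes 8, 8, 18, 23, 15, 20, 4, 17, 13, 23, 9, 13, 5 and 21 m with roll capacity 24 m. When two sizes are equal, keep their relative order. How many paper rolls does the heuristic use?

9

Sorted descending: 23, 23, 21, 20, 18, 17, 15, 13, 13, 9, 8, 8, 5, 4.
  23 → roll 1 (new)  [load 23/24]
  23 → roll 2 (new)  [load 23/24]
  21 → roll 3 (new)  [load 21/24]
  20 → roll 4 (new)  [load 20/24]
  18 → roll 5 (new)  [load 18/24]
  17 → roll 6 (new)  [load 17/24]
  15 → roll 7 (new)  [load 15/24]
  13 → roll 8 (new)  [load 13/24]
  13 → roll 9 (new)  [load 13/24]
  9 → roll 7  [load 24/24]
  8 → roll 8  [load 21/24]
  8 → roll 9  [load 21/24]
  5 → roll 5  [load 23/24]
  4 → roll 4  [load 24/24]
9 paper rolls opened.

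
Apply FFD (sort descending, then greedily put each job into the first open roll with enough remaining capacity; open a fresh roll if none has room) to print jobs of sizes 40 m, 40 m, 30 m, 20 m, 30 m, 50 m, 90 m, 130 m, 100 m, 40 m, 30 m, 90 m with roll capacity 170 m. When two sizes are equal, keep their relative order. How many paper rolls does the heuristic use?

5

Sorted descending: 130, 100, 90, 90, 50, 40, 40, 40, 30, 30, 30, 20.
  130 → roll 1 (new)  [load 130/170]
  100 → roll 2 (new)  [load 100/170]
  90 → roll 3 (new)  [load 90/170]
  90 → roll 4 (new)  [load 90/170]
  50 → roll 2  [load 150/170]
  40 → roll 1  [load 170/170]
  40 → roll 3  [load 130/170]
  40 → roll 3  [load 170/170]
  30 → roll 4  [load 120/170]
  30 → roll 4  [load 150/170]
  30 → roll 5 (new)  [load 30/170]
  20 → roll 2  [load 170/170]
5 paper rolls opened.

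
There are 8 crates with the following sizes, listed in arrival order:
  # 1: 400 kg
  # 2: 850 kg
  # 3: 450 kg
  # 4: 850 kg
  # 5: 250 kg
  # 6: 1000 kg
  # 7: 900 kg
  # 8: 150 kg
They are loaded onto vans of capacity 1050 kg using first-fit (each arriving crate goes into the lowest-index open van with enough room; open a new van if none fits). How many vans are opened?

  400 → van 1 (new)  [load 400/1050]
  850 → van 2 (new)  [load 850/1050]
  450 → van 1  [load 850/1050]
  850 → van 3 (new)  [load 850/1050]
  250 → van 4 (new)  [load 250/1050]
  1000 → van 5 (new)  [load 1000/1050]
  900 → van 6 (new)  [load 900/1050]
  150 → van 1  [load 1000/1050]
6 vans opened.

6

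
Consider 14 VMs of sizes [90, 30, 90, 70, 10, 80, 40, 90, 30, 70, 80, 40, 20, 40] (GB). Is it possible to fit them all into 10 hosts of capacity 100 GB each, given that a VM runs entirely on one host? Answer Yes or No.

A valid assignment using 9 hosts:
  host 1: 90 + 10 = 100
  host 2: 90 = 90
  host 3: 90 = 90
  host 4: 80 + 20 = 100
  host 5: 80 = 80
  host 6: 70 + 30 = 100
  host 7: 70 + 30 = 100
  host 8: 40 + 40 = 80
  host 9: 40 = 40
That uses only 9 ≤ 10, so 10 hosts are enough.

Yes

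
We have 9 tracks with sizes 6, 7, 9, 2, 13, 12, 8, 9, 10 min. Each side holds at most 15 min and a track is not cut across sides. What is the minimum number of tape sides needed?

Total = 13 + 12 + 10 + 9 + 9 + 8 + 7 + 6 + 2 = 76 min.
Lower bound: ⌈76/15⌉ = 6 tape sides.
A packing using 6 tape sides:
  side 1: 13 + 2 = 15
  side 2: 12 = 12
  side 3: 10 = 10
  side 4: 9 + 6 = 15
  side 5: 9 = 9
  side 6: 8 + 7 = 15
This matches the lower bound, so 6 is optimal.

6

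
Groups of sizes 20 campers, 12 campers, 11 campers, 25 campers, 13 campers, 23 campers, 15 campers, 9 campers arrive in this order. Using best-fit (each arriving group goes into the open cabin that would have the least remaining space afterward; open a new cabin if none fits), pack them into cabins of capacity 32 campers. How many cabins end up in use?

5

  20 → cabin 1 (new)  [load 20/32]
  12 → cabin 1  [load 32/32]
  11 → cabin 2 (new)  [load 11/32]
  25 → cabin 3 (new)  [load 25/32]
  13 → cabin 2  [load 24/32]
  23 → cabin 4 (new)  [load 23/32]
  15 → cabin 5 (new)  [load 15/32]
  9 → cabin 4  [load 32/32]
5 cabins opened.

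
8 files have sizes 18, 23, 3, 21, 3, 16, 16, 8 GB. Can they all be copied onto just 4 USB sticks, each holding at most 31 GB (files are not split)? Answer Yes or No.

No

Total = 108 GB; ⌈108/31⌉ = 4.
5 files each exceed half the capacity and cannot share a USB stick, forcing at least 5 USB sticks.
At least 5 USB sticks are required, but only 4 are allowed.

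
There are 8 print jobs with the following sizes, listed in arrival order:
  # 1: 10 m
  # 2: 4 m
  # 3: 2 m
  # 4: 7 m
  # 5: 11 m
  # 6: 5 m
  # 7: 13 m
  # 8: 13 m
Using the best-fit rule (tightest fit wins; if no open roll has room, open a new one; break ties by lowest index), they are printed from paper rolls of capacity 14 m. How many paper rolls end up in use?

  10 → roll 1 (new)  [load 10/14]
  4 → roll 1  [load 14/14]
  2 → roll 2 (new)  [load 2/14]
  7 → roll 2  [load 9/14]
  11 → roll 3 (new)  [load 11/14]
  5 → roll 2  [load 14/14]
  13 → roll 4 (new)  [load 13/14]
  13 → roll 5 (new)  [load 13/14]
5 paper rolls opened.

5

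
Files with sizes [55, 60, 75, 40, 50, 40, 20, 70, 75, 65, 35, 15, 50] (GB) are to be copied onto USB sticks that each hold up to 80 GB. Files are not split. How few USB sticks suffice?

10

Total = 75 + 75 + 70 + 65 + 60 + 55 + 50 + 50 + 40 + 40 + 35 + 20 + 15 = 650 GB.
Lower bound: ⌈650/80⌉ = 9 USB sticks.
A packing using 10 USB sticks:
  USB stick 1: 75 = 75
  USB stick 2: 75 = 75
  USB stick 3: 70 = 70
  USB stick 4: 65 + 15 = 80
  USB stick 5: 60 + 20 = 80
  USB stick 6: 55 = 55
  USB stick 7: 50 = 50
  USB stick 8: 50 = 50
  USB stick 9: 40 + 40 = 80
  USB stick 10: 35 = 35
No arrangement into 9 USB sticks stays within capacity, so 10 is optimal.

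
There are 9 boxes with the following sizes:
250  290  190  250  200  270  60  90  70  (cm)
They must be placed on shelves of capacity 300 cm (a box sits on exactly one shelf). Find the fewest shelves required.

Total = 290 + 270 + 250 + 250 + 200 + 190 + 90 + 70 + 60 = 1670 cm.
Lower bound: ⌈1670/300⌉ = 6 shelves.
A packing using 7 shelves:
  shelf 1: 290 = 290
  shelf 2: 270 = 270
  shelf 3: 250 = 250
  shelf 4: 250 = 250
  shelf 5: 200 + 90 = 290
  shelf 6: 190 + 70 = 260
  shelf 7: 60 = 60
No arrangement into 6 shelves stays within capacity, so 7 is optimal.

7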